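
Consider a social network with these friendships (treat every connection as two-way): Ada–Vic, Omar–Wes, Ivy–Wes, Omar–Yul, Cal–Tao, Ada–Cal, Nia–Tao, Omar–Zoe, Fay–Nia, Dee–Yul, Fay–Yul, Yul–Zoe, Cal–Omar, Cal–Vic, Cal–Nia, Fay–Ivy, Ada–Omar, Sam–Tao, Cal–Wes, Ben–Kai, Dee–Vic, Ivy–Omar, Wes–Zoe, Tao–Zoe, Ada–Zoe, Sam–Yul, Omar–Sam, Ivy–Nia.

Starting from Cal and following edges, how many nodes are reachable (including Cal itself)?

BFS from Cal visits: Cal, Wes, Vic, Tao, Omar, Nia, Ada, Zoe, Ivy, Dee, Sam, Yul, Fay
Reachable nodes: 13 of 15 total.

13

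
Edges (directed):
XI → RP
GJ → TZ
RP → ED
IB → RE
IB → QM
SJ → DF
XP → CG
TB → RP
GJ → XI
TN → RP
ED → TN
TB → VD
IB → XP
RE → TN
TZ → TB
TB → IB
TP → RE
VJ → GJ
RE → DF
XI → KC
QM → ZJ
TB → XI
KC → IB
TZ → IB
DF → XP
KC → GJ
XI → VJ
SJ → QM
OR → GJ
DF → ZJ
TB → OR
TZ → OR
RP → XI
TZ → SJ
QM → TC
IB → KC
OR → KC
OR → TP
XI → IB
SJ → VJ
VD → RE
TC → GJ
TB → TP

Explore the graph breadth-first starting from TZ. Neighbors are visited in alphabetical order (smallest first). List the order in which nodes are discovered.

TZ → IB → OR → SJ → TB → KC → QM → RE → XP → GJ → TP → DF → VJ → RP → VD → XI → TC → ZJ → TN → CG → ED

Visit TZ; enqueue IB, OR, SJ, TB → queue [IB, OR, SJ, TB]
Visit IB; enqueue KC, QM, RE, XP → queue [OR, SJ, TB, KC, QM, RE, XP]
Visit OR; enqueue GJ, TP → queue [SJ, TB, KC, QM, RE, XP, GJ, TP]
Visit SJ; enqueue DF, VJ → queue [TB, KC, QM, RE, XP, GJ, TP, DF, VJ]
Visit TB; enqueue RP, VD, XI → queue [KC, QM, RE, XP, GJ, TP, DF, VJ, RP, VD, XI]
Visit KC → queue [QM, RE, XP, GJ, TP, DF, VJ, RP, VD, XI]
Visit QM; enqueue TC, ZJ → queue [RE, XP, GJ, TP, DF, VJ, RP, VD, XI, TC, ZJ]
Visit RE; enqueue TN → queue [XP, GJ, TP, DF, VJ, RP, VD, XI, TC, ZJ, TN]
Visit XP; enqueue CG → queue [GJ, TP, DF, VJ, RP, VD, XI, TC, ZJ, TN, CG]
Visit GJ → queue [TP, DF, VJ, RP, VD, XI, TC, ZJ, TN, CG]
Visit TP → queue [DF, VJ, RP, VD, XI, TC, ZJ, TN, CG]
Visit DF → queue [VJ, RP, VD, XI, TC, ZJ, TN, CG]
Visit VJ → queue [RP, VD, XI, TC, ZJ, TN, CG]
Visit RP; enqueue ED → queue [VD, XI, TC, ZJ, TN, CG, ED]
Visit VD → queue [XI, TC, ZJ, TN, CG, ED]
Visit XI → queue [TC, ZJ, TN, CG, ED]
Visit TC → queue [ZJ, TN, CG, ED]
Visit ZJ → queue [TN, CG, ED]
Visit TN → queue [CG, ED]
Visit CG → queue [ED]
Visit ED → queue []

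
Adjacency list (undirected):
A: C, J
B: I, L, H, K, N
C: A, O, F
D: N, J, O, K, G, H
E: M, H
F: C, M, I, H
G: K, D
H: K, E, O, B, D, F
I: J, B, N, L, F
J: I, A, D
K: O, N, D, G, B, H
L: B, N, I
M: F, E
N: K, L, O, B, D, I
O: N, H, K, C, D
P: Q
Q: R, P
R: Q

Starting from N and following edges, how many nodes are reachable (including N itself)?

15

BFS from N visits: N, O, L, K, I, D, B, H, C, G, J, F, E, A, M
Reachable nodes: 15 of 18 total.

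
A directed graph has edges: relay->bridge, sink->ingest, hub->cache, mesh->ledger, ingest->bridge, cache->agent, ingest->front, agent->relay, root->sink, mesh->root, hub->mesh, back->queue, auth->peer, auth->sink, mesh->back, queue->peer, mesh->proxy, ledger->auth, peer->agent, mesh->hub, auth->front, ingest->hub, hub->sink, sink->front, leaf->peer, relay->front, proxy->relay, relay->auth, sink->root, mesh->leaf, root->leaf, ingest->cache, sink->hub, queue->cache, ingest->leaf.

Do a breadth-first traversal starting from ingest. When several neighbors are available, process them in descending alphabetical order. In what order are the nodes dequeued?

ingest → leaf → hub → front → cache → bridge → peer → sink → mesh → agent → root → proxy → ledger → back → relay → auth → queue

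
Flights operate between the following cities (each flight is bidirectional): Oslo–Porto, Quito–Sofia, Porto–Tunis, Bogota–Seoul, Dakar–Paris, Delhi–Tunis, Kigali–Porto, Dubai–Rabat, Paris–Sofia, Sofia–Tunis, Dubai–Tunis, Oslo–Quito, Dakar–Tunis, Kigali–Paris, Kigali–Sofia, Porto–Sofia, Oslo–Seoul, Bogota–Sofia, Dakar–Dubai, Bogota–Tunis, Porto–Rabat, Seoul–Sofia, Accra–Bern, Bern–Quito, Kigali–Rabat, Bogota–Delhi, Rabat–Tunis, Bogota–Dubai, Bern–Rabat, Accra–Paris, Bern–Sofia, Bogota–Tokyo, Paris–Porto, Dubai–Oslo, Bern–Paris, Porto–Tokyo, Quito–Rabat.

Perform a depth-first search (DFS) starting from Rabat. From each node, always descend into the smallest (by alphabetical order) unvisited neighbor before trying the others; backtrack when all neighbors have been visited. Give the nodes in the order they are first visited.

Rabat Bern Accra Paris Dakar Dubai Bogota Delhi Tunis Porto Kigali Sofia Quito Oslo Seoul Tokyo

Visit Rabat
Rabat → Bern
Bern → Accra
Accra → Paris
Paris → Dakar
Dakar → Dubai
Dubai → Bogota
Bogota → Delhi
Delhi → Tunis
Tunis → Porto
Porto → Kigali
Kigali → Sofia
Sofia → Quito
Quito → Oslo
Oslo → Seoul
Porto → Tokyo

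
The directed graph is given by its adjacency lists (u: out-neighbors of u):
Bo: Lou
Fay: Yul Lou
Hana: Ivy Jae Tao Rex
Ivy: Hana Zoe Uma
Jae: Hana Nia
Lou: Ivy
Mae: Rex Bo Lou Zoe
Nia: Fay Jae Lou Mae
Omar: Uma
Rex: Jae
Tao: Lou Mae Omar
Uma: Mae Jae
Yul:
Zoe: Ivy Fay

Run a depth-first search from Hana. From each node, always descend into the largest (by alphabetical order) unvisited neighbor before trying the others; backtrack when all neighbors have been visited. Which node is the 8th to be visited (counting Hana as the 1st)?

Fay

Visit Hana
Hana → Tao
Tao → Omar
Omar → Uma
Uma → Mae
Mae → Zoe
Zoe → Ivy
Zoe → Fay
Fay → Yul
Fay → Lou
Mae → Rex
Rex → Jae
Jae → Nia
Mae → Bo

Visit order: Hana, Tao, Omar, Uma, Mae, Zoe, Ivy, Fay, Yul, Lou, Rex, Jae, Nia, Bo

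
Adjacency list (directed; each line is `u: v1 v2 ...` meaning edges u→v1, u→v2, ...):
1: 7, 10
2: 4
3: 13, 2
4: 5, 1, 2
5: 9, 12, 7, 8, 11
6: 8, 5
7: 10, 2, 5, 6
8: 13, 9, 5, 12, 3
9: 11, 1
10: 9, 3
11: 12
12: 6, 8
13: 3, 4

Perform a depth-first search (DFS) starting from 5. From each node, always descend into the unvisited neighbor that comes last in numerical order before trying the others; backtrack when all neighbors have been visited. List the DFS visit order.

5, 12, 8, 13, 4, 2, 1, 10, 9, 11, 3, 7, 6

Visit 5
5 → 12
12 → 8
8 → 13
13 → 4
4 → 2
4 → 1
1 → 10
10 → 9
9 → 11
10 → 3
1 → 7
7 → 6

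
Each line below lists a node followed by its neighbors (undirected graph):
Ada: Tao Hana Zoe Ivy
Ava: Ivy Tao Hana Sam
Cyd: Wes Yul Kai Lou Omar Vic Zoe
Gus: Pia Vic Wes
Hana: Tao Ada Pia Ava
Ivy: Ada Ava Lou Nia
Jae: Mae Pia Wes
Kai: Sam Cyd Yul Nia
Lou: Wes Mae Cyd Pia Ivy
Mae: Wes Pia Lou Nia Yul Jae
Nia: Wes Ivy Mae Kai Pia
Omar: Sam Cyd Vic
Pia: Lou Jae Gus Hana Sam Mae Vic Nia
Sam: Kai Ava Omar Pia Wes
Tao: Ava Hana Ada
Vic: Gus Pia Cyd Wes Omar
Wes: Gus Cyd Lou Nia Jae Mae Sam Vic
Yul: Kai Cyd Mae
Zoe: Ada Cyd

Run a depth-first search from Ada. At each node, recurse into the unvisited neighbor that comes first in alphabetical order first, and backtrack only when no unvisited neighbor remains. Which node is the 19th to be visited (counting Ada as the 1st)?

Visit Ada
Ada → Hana
Hana → Ava
Ava → Ivy
Ivy → Lou
Lou → Cyd
Cyd → Kai
Kai → Nia
Nia → Mae
Mae → Jae
Jae → Pia
Pia → Gus
Gus → Vic
Vic → Omar
Omar → Sam
Sam → Wes
Mae → Yul
Cyd → Zoe
Ava → Tao

Visit order: Ada, Hana, Ava, Ivy, Lou, Cyd, Kai, Nia, Mae, Jae, Pia, Gus, Vic, Omar, Sam, Wes, Yul, Zoe, Tao

Tao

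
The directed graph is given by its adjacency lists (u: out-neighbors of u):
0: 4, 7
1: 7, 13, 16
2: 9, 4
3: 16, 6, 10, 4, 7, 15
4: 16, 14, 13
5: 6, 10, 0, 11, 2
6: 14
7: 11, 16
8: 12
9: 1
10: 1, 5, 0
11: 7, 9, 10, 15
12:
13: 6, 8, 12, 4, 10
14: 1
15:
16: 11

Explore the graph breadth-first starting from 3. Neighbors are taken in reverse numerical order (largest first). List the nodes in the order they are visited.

3 16 15 10 7 6 4 11 5 1 0 14 13 9 2 12 8

Visit 3; enqueue 16, 15, 10, 7, 6, 4 → queue [16, 15, 10, 7, 6, 4]
Visit 16; enqueue 11 → queue [15, 10, 7, 6, 4, 11]
Visit 15 → queue [10, 7, 6, 4, 11]
Visit 10; enqueue 5, 1, 0 → queue [7, 6, 4, 11, 5, 1, 0]
Visit 7 → queue [6, 4, 11, 5, 1, 0]
Visit 6; enqueue 14 → queue [4, 11, 5, 1, 0, 14]
Visit 4; enqueue 13 → queue [11, 5, 1, 0, 14, 13]
Visit 11; enqueue 9 → queue [5, 1, 0, 14, 13, 9]
Visit 5; enqueue 2 → queue [1, 0, 14, 13, 9, 2]
Visit 1 → queue [0, 14, 13, 9, 2]
Visit 0 → queue [14, 13, 9, 2]
Visit 14 → queue [13, 9, 2]
Visit 13; enqueue 12, 8 → queue [9, 2, 12, 8]
Visit 9 → queue [2, 12, 8]
Visit 2 → queue [12, 8]
Visit 12 → queue [8]
Visit 8 → queue []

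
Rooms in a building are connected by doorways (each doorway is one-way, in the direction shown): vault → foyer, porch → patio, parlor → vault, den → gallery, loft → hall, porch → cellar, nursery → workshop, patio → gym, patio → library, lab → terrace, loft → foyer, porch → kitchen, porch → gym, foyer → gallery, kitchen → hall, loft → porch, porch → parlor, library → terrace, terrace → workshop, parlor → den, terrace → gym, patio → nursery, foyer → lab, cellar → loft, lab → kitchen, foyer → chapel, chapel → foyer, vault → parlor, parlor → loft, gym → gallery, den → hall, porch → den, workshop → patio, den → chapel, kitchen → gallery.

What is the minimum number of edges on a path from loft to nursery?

3

Level 0: loft
Level 1: foyer, hall, porch
Level 2: cellar, chapel, den, gallery, gym, kitchen, lab, parlor, patio
Level 3: library, nursery, terrace, vault
Level 4: workshop
nursery first appears at level 3.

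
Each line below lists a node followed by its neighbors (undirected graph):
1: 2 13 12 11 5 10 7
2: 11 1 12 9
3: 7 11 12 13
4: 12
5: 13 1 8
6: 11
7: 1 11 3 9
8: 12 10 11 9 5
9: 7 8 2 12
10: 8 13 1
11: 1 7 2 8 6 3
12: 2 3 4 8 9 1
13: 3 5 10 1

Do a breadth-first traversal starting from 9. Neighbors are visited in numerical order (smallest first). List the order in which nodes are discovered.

9 -> 2 -> 7 -> 8 -> 12 -> 1 -> 11 -> 3 -> 5 -> 10 -> 4 -> 13 -> 6

Visit 9; enqueue 2, 7, 8, 12 → queue [2, 7, 8, 12]
Visit 2; enqueue 1, 11 → queue [7, 8, 12, 1, 11]
Visit 7; enqueue 3 → queue [8, 12, 1, 11, 3]
Visit 8; enqueue 5, 10 → queue [12, 1, 11, 3, 5, 10]
Visit 12; enqueue 4 → queue [1, 11, 3, 5, 10, 4]
Visit 1; enqueue 13 → queue [11, 3, 5, 10, 4, 13]
Visit 11; enqueue 6 → queue [3, 5, 10, 4, 13, 6]
Visit 3 → queue [5, 10, 4, 13, 6]
Visit 5 → queue [10, 4, 13, 6]
Visit 10 → queue [4, 13, 6]
Visit 4 → queue [13, 6]
Visit 13 → queue [6]
Visit 6 → queue []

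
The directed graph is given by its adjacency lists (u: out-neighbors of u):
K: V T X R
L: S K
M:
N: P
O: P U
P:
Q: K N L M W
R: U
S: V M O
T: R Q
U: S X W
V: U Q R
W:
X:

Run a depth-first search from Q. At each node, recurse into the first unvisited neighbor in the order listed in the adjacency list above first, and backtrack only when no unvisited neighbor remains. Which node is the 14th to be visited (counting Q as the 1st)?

L

Visit Q
Q → K
K → V
V → U
U → S
S → M
S → O
O → P
U → X
U → W
V → R
K → T
Q → N
Q → L

Visit order: Q, K, V, U, S, M, O, P, X, W, R, T, N, L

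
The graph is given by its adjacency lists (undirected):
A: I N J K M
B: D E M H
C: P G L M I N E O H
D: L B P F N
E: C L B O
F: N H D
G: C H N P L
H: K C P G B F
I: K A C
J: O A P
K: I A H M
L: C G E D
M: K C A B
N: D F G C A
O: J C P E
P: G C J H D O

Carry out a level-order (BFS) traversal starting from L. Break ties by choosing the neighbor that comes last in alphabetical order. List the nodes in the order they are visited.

L -> G -> E -> D -> C -> P -> N -> H -> O -> B -> F -> M -> I -> J -> A -> K

Visit L; enqueue G, E, D, C → queue [G, E, D, C]
Visit G; enqueue P, N, H → queue [E, D, C, P, N, H]
Visit E; enqueue O, B → queue [D, C, P, N, H, O, B]
Visit D; enqueue F → queue [C, P, N, H, O, B, F]
Visit C; enqueue M, I → queue [P, N, H, O, B, F, M, I]
Visit P; enqueue J → queue [N, H, O, B, F, M, I, J]
Visit N; enqueue A → queue [H, O, B, F, M, I, J, A]
Visit H; enqueue K → queue [O, B, F, M, I, J, A, K]
Visit O → queue [B, F, M, I, J, A, K]
Visit B → queue [F, M, I, J, A, K]
Visit F → queue [M, I, J, A, K]
Visit M → queue [I, J, A, K]
Visit I → queue [J, A, K]
Visit J → queue [A, K]
Visit A → queue [K]
Visit K → queue []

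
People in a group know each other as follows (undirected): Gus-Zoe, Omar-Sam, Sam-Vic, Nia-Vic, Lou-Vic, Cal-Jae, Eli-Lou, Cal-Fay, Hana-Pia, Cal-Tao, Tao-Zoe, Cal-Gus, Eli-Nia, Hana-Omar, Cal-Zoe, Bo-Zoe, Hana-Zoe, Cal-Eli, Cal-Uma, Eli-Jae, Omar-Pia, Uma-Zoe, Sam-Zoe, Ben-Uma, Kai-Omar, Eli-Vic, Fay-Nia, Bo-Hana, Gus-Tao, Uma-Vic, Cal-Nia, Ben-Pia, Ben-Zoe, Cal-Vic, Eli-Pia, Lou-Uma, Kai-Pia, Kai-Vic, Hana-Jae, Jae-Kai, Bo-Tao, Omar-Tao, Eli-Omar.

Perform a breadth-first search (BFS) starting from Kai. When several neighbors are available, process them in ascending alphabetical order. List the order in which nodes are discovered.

Kai → Jae → Omar → Pia → Vic → Cal → Eli → Hana → Sam → Tao → Ben → Lou → Nia → Uma → Fay → Gus → Zoe → Bo

Visit Kai; enqueue Jae, Omar, Pia, Vic → queue [Jae, Omar, Pia, Vic]
Visit Jae; enqueue Cal, Eli, Hana → queue [Omar, Pia, Vic, Cal, Eli, Hana]
Visit Omar; enqueue Sam, Tao → queue [Pia, Vic, Cal, Eli, Hana, Sam, Tao]
Visit Pia; enqueue Ben → queue [Vic, Cal, Eli, Hana, Sam, Tao, Ben]
Visit Vic; enqueue Lou, Nia, Uma → queue [Cal, Eli, Hana, Sam, Tao, Ben, Lou, Nia, Uma]
Visit Cal; enqueue Fay, Gus, Zoe → queue [Eli, Hana, Sam, Tao, Ben, Lou, Nia, Uma, Fay, Gus, Zoe]
Visit Eli → queue [Hana, Sam, Tao, Ben, Lou, Nia, Uma, Fay, Gus, Zoe]
Visit Hana; enqueue Bo → queue [Sam, Tao, Ben, Lou, Nia, Uma, Fay, Gus, Zoe, Bo]
Visit Sam → queue [Tao, Ben, Lou, Nia, Uma, Fay, Gus, Zoe, Bo]
Visit Tao → queue [Ben, Lou, Nia, Uma, Fay, Gus, Zoe, Bo]
Visit Ben → queue [Lou, Nia, Uma, Fay, Gus, Zoe, Bo]
Visit Lou → queue [Nia, Uma, Fay, Gus, Zoe, Bo]
Visit Nia → queue [Uma, Fay, Gus, Zoe, Bo]
Visit Uma → queue [Fay, Gus, Zoe, Bo]
Visit Fay → queue [Gus, Zoe, Bo]
Visit Gus → queue [Zoe, Bo]
Visit Zoe → queue [Bo]
Visit Bo → queue []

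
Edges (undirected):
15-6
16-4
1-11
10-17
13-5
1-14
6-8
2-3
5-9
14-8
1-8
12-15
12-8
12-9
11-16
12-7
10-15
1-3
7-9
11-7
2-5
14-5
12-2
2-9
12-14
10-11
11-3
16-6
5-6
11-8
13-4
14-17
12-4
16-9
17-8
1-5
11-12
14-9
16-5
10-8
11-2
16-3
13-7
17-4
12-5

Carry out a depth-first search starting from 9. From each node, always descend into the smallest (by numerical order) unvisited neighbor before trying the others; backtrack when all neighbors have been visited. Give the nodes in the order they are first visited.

9 2 3 1 5 6 8 10 11 7 12 4 13 16 17 14 15

Visit 9
9 → 2
2 → 3
3 → 1
1 → 5
5 → 6
6 → 8
8 → 10
10 → 11
11 → 7
7 → 12
12 → 4
4 → 13
4 → 16
4 → 17
17 → 14
12 → 15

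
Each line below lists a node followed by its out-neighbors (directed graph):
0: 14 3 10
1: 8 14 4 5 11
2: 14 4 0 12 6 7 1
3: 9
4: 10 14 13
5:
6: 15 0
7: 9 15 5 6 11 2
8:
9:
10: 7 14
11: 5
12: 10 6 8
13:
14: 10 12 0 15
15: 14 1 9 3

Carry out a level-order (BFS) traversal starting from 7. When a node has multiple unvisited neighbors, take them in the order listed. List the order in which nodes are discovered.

7 → 9 → 15 → 5 → 6 → 11 → 2 → 14 → 1 → 3 → 0 → 4 → 12 → 10 → 8 → 13

Visit 7; enqueue 9, 15, 5, 6, 11, 2 → queue [9, 15, 5, 6, 11, 2]
Visit 9 → queue [15, 5, 6, 11, 2]
Visit 15; enqueue 14, 1, 3 → queue [5, 6, 11, 2, 14, 1, 3]
Visit 5 → queue [6, 11, 2, 14, 1, 3]
Visit 6; enqueue 0 → queue [11, 2, 14, 1, 3, 0]
Visit 11 → queue [2, 14, 1, 3, 0]
Visit 2; enqueue 4, 12 → queue [14, 1, 3, 0, 4, 12]
Visit 14; enqueue 10 → queue [1, 3, 0, 4, 12, 10]
Visit 1; enqueue 8 → queue [3, 0, 4, 12, 10, 8]
Visit 3 → queue [0, 4, 12, 10, 8]
Visit 0 → queue [4, 12, 10, 8]
Visit 4; enqueue 13 → queue [12, 10, 8, 13]
Visit 12 → queue [10, 8, 13]
Visit 10 → queue [8, 13]
Visit 8 → queue [13]
Visit 13 → queue []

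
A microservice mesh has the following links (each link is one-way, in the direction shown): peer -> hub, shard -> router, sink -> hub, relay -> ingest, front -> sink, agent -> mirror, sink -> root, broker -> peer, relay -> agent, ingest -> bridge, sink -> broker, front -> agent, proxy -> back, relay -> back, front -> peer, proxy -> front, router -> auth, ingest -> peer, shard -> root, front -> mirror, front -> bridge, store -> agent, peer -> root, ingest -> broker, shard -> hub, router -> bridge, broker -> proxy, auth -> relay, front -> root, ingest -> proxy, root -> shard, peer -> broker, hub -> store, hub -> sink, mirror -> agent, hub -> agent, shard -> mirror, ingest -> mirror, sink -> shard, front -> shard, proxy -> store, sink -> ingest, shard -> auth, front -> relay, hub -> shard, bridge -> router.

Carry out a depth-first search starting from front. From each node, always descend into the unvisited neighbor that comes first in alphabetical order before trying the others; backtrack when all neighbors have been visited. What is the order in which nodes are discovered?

front -> agent -> mirror -> bridge -> router -> auth -> relay -> back -> ingest -> broker -> peer -> hub -> shard -> root -> sink -> store -> proxy

Visit front
front → agent
agent → mirror
front → bridge
bridge → router
router → auth
auth → relay
relay → back
relay → ingest
ingest → broker
broker → peer
peer → hub
hub → shard
shard → root
hub → sink
hub → store
broker → proxy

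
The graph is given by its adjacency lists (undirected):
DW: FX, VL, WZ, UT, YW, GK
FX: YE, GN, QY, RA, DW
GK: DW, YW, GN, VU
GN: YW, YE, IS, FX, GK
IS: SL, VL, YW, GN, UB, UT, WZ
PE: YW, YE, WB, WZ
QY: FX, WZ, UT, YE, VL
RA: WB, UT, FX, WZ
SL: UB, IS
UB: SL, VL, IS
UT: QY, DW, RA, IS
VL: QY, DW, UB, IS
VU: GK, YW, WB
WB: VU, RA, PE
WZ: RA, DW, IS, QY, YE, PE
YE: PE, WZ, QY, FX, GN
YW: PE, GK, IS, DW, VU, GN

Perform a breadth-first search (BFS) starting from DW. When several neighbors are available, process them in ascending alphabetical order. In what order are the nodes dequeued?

Visit DW; enqueue FX, GK, UT, VL, WZ, YW → queue [FX, GK, UT, VL, WZ, YW]
Visit FX; enqueue GN, QY, RA, YE → queue [GK, UT, VL, WZ, YW, GN, QY, RA, YE]
Visit GK; enqueue VU → queue [UT, VL, WZ, YW, GN, QY, RA, YE, VU]
Visit UT; enqueue IS → queue [VL, WZ, YW, GN, QY, RA, YE, VU, IS]
Visit VL; enqueue UB → queue [WZ, YW, GN, QY, RA, YE, VU, IS, UB]
Visit WZ; enqueue PE → queue [YW, GN, QY, RA, YE, VU, IS, UB, PE]
Visit YW → queue [GN, QY, RA, YE, VU, IS, UB, PE]
Visit GN → queue [QY, RA, YE, VU, IS, UB, PE]
Visit QY → queue [RA, YE, VU, IS, UB, PE]
Visit RA; enqueue WB → queue [YE, VU, IS, UB, PE, WB]
Visit YE → queue [VU, IS, UB, PE, WB]
Visit VU → queue [IS, UB, PE, WB]
Visit IS; enqueue SL → queue [UB, PE, WB, SL]
Visit UB → queue [PE, WB, SL]
Visit PE → queue [WB, SL]
Visit WB → queue [SL]
Visit SL → queue []

DW, FX, GK, UT, VL, WZ, YW, GN, QY, RA, YE, VU, IS, UB, PE, WB, SL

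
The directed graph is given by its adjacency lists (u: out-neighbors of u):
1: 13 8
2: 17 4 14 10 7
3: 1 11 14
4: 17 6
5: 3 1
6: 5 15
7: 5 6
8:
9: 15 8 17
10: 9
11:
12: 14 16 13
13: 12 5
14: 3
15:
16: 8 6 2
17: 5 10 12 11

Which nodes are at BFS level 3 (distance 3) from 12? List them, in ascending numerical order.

Level 0: 12
Level 1: 13, 14, 16
Level 2: 2, 3, 5, 6, 8
Level 3: 1, 4, 7, 10, 11, 15, 17
Level 4: 9

1, 4, 7, 10, 11, 15, 17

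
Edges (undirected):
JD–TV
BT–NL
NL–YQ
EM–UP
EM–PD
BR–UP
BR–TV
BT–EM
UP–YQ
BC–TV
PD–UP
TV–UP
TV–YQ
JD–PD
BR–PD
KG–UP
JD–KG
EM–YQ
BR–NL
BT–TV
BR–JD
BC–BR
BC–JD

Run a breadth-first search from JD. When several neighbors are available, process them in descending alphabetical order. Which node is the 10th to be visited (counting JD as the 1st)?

EM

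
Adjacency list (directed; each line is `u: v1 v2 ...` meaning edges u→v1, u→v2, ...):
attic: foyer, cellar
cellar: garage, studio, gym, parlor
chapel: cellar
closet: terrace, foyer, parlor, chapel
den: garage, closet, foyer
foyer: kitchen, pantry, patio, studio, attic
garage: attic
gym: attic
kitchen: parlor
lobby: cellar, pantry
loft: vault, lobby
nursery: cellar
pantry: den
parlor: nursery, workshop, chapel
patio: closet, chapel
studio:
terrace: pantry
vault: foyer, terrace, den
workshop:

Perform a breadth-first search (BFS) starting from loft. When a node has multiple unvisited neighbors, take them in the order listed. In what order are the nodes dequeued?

loft, vault, lobby, foyer, terrace, den, cellar, pantry, kitchen, patio, studio, attic, garage, closet, gym, parlor, chapel, nursery, workshop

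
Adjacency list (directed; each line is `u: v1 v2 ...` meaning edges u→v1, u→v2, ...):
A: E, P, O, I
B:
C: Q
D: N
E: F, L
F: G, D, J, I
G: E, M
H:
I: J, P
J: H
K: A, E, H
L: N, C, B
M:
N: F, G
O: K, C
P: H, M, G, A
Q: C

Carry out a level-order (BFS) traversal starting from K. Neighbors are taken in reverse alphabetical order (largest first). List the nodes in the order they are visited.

Visit K; enqueue H, E, A → queue [H, E, A]
Visit H → queue [E, A]
Visit E; enqueue L, F → queue [A, L, F]
Visit A; enqueue P, O, I → queue [L, F, P, O, I]
Visit L; enqueue N, C, B → queue [F, P, O, I, N, C, B]
Visit F; enqueue J, G, D → queue [P, O, I, N, C, B, J, G, D]
Visit P; enqueue M → queue [O, I, N, C, B, J, G, D, M]
Visit O → queue [I, N, C, B, J, G, D, M]
Visit I → queue [N, C, B, J, G, D, M]
Visit N → queue [C, B, J, G, D, M]
Visit C; enqueue Q → queue [B, J, G, D, M, Q]
Visit B → queue [J, G, D, M, Q]
Visit J → queue [G, D, M, Q]
Visit G → queue [D, M, Q]
Visit D → queue [M, Q]
Visit M → queue [Q]
Visit Q → queue []

K, H, E, A, L, F, P, O, I, N, C, B, J, G, D, M, Q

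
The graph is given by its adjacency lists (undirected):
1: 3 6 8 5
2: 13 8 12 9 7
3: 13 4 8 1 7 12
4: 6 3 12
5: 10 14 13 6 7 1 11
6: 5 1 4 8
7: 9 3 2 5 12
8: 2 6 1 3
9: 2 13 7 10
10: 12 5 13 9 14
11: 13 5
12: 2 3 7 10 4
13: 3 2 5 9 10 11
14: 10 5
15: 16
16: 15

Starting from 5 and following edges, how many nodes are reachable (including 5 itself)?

BFS from 5 visits: 5, 14, 13, 11, 10, 7, 6, 1, 9, 3, 2, 12, 8, 4
Reachable nodes: 14 of 16 total.

14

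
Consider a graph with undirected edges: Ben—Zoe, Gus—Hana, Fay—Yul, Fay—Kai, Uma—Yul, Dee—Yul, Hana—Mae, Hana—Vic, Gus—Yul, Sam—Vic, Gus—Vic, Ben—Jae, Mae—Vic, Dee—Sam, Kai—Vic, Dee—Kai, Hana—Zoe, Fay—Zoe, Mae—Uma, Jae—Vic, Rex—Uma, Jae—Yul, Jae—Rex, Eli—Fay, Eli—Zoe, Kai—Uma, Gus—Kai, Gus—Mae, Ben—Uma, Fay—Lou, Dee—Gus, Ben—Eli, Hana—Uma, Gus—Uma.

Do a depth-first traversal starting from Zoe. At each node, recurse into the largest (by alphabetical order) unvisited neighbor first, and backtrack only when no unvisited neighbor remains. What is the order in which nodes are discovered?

Zoe, Hana, Vic, Sam, Dee, Yul, Uma, Rex, Jae, Ben, Eli, Fay, Lou, Kai, Gus, Mae

Visit Zoe
Zoe → Hana
Hana → Vic
Vic → Sam
Sam → Dee
Dee → Yul
Yul → Uma
Uma → Rex
Rex → Jae
Jae → Ben
Ben → Eli
Eli → Fay
Fay → Lou
Fay → Kai
Kai → Gus
Gus → Mae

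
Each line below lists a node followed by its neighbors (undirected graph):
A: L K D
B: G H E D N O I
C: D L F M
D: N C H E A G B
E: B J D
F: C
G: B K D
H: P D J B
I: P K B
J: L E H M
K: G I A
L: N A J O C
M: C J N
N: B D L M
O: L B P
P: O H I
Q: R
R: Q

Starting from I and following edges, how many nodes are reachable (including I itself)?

16

BFS from I visits: I, B, K, P, D, E, G, H, N, O, A, C, J, L, M, F
Reachable nodes: 16 of 18 total.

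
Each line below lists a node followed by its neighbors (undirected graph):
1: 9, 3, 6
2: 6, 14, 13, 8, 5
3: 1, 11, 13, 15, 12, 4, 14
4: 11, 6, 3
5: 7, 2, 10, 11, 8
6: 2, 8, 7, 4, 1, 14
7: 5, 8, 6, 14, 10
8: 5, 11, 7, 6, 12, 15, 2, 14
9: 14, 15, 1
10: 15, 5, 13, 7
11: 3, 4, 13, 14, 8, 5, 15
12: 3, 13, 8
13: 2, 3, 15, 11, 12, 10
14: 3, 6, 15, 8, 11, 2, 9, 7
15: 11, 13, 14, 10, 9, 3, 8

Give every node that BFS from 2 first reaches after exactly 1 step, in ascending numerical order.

Level 0: 2
Level 1: 5, 6, 8, 13, 14
Level 2: 1, 3, 4, 7, 9, 10, 11, 12, 15

5, 6, 8, 13, 14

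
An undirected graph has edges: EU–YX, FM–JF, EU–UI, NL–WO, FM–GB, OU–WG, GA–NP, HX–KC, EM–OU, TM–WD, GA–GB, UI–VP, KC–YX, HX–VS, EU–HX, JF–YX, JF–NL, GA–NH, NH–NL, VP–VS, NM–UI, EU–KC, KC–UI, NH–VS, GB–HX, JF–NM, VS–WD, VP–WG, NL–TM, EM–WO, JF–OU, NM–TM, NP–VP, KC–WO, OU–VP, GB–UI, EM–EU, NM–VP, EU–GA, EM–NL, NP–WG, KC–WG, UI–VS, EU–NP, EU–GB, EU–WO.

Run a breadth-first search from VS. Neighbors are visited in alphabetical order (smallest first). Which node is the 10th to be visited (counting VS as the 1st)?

GA

Visit VS; enqueue HX, NH, UI, VP, WD → queue [HX, NH, UI, VP, WD]
Visit HX; enqueue EU, GB, KC → queue [NH, UI, VP, WD, EU, GB, KC]
Visit NH; enqueue GA, NL → queue [UI, VP, WD, EU, GB, KC, GA, NL]
Visit UI; enqueue NM → queue [VP, WD, EU, GB, KC, GA, NL, NM]
Visit VP; enqueue NP, OU, WG → queue [WD, EU, GB, KC, GA, NL, NM, NP, OU, WG]
Visit WD; enqueue TM → queue [EU, GB, KC, GA, NL, NM, NP, OU, WG, TM]
Visit EU; enqueue EM, WO, YX → queue [GB, KC, GA, NL, NM, NP, OU, WG, TM, EM, WO, YX]
Visit GB; enqueue FM → queue [KC, GA, NL, NM, NP, OU, WG, TM, EM, WO, YX, FM]
Visit KC → queue [GA, NL, NM, NP, OU, WG, TM, EM, WO, YX, FM]
Visit GA → queue [NL, NM, NP, OU, WG, TM, EM, WO, YX, FM]
Visit NL; enqueue JF → queue [NM, NP, OU, WG, TM, EM, WO, YX, FM, JF]
Visit NM → queue [NP, OU, WG, TM, EM, WO, YX, FM, JF]
Visit NP → queue [OU, WG, TM, EM, WO, YX, FM, JF]
Visit OU → queue [WG, TM, EM, WO, YX, FM, JF]
Visit WG → queue [TM, EM, WO, YX, FM, JF]
Visit TM → queue [EM, WO, YX, FM, JF]
Visit EM → queue [WO, YX, FM, JF]
Visit WO → queue [YX, FM, JF]
Visit YX → queue [FM, JF]
Visit FM → queue [JF]
Visit JF → queue []

Visit order: VS, HX, NH, UI, VP, WD, EU, GB, KC, GA, NL, NM, NP, OU, WG, TM, EM, WO, YX, FM, JF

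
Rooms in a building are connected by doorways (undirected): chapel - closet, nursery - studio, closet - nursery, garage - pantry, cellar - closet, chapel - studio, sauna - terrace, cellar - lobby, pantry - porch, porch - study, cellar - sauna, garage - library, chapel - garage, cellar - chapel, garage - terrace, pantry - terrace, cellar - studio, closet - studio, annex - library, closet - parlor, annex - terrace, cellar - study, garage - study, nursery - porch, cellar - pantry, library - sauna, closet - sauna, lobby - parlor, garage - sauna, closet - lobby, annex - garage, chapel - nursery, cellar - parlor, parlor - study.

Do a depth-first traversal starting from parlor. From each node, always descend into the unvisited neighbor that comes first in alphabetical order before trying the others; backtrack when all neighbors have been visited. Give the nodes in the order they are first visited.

parlor, cellar, chapel, closet, lobby, nursery, porch, pantry, garage, annex, library, sauna, terrace, study, studio

Visit parlor
parlor → cellar
cellar → chapel
chapel → closet
closet → lobby
closet → nursery
nursery → porch
porch → pantry
pantry → garage
garage → annex
annex → library
library → sauna
sauna → terrace
garage → study
nursery → studio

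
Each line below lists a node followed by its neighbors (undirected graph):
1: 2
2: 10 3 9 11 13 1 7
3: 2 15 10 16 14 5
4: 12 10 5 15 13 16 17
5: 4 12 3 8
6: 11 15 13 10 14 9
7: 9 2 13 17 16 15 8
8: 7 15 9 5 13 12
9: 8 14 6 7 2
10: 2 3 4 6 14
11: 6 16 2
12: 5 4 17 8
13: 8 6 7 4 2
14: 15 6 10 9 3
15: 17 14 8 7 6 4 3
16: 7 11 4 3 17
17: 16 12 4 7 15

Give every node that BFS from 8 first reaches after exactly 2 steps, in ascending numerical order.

2, 3, 4, 6, 14, 16, 17

Level 0: 8
Level 1: 5, 7, 9, 12, 13, 15
Level 2: 2, 3, 4, 6, 14, 16, 17
Level 3: 1, 10, 11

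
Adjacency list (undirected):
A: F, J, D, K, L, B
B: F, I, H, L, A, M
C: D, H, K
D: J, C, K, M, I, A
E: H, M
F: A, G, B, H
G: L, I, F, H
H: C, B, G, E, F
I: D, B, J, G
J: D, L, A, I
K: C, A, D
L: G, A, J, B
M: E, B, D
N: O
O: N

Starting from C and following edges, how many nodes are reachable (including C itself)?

13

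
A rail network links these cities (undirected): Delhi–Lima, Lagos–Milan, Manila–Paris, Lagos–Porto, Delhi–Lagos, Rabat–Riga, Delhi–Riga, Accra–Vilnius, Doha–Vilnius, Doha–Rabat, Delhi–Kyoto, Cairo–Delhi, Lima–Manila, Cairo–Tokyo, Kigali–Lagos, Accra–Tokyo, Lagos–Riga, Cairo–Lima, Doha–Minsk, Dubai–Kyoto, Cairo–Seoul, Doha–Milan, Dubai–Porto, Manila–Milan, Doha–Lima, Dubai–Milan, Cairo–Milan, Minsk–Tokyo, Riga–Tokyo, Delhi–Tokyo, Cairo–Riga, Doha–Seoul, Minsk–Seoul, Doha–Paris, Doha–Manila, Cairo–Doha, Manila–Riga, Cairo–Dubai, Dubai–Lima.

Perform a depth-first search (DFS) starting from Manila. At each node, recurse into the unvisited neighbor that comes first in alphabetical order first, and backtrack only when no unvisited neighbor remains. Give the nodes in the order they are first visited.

Manila -> Doha -> Cairo -> Delhi -> Kyoto -> Dubai -> Lima -> Milan -> Lagos -> Kigali -> Porto -> Riga -> Rabat -> Tokyo -> Accra -> Vilnius -> Minsk -> Seoul -> Paris

Visit Manila
Manila → Doha
Doha → Cairo
Cairo → Delhi
Delhi → Kyoto
Kyoto → Dubai
Dubai → Lima
Dubai → Milan
Milan → Lagos
Lagos → Kigali
Lagos → Porto
Lagos → Riga
Riga → Rabat
Riga → Tokyo
Tokyo → Accra
Accra → Vilnius
Tokyo → Minsk
Minsk → Seoul
Doha → Paris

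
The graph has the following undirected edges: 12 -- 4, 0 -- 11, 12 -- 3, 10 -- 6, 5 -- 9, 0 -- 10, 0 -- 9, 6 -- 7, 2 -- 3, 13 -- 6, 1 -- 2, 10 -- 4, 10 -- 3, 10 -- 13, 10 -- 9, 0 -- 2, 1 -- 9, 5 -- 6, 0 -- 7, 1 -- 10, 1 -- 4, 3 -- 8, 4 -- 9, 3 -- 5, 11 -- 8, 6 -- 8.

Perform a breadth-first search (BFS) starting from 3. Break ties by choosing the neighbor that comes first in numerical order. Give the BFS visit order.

Visit 3; enqueue 2, 5, 8, 10, 12 → queue [2, 5, 8, 10, 12]
Visit 2; enqueue 0, 1 → queue [5, 8, 10, 12, 0, 1]
Visit 5; enqueue 6, 9 → queue [8, 10, 12, 0, 1, 6, 9]
Visit 8; enqueue 11 → queue [10, 12, 0, 1, 6, 9, 11]
Visit 10; enqueue 4, 13 → queue [12, 0, 1, 6, 9, 11, 4, 13]
Visit 12 → queue [0, 1, 6, 9, 11, 4, 13]
Visit 0; enqueue 7 → queue [1, 6, 9, 11, 4, 13, 7]
Visit 1 → queue [6, 9, 11, 4, 13, 7]
Visit 6 → queue [9, 11, 4, 13, 7]
Visit 9 → queue [11, 4, 13, 7]
Visit 11 → queue [4, 13, 7]
Visit 4 → queue [13, 7]
Visit 13 → queue [7]
Visit 7 → queue []

3, 2, 5, 8, 10, 12, 0, 1, 6, 9, 11, 4, 13, 7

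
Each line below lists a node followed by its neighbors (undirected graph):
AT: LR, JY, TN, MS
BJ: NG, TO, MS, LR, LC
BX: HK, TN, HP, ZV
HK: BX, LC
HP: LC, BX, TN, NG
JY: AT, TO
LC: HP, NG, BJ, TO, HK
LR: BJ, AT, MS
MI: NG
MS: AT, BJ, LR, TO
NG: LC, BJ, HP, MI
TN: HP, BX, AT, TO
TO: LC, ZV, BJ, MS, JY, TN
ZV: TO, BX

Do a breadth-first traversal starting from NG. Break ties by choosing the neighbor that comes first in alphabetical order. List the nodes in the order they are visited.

NG -> BJ -> HP -> LC -> MI -> LR -> MS -> TO -> BX -> TN -> HK -> AT -> JY -> ZV

Visit NG; enqueue BJ, HP, LC, MI → queue [BJ, HP, LC, MI]
Visit BJ; enqueue LR, MS, TO → queue [HP, LC, MI, LR, MS, TO]
Visit HP; enqueue BX, TN → queue [LC, MI, LR, MS, TO, BX, TN]
Visit LC; enqueue HK → queue [MI, LR, MS, TO, BX, TN, HK]
Visit MI → queue [LR, MS, TO, BX, TN, HK]
Visit LR; enqueue AT → queue [MS, TO, BX, TN, HK, AT]
Visit MS → queue [TO, BX, TN, HK, AT]
Visit TO; enqueue JY, ZV → queue [BX, TN, HK, AT, JY, ZV]
Visit BX → queue [TN, HK, AT, JY, ZV]
Visit TN → queue [HK, AT, JY, ZV]
Visit HK → queue [AT, JY, ZV]
Visit AT → queue [JY, ZV]
Visit JY → queue [ZV]
Visit ZV → queue []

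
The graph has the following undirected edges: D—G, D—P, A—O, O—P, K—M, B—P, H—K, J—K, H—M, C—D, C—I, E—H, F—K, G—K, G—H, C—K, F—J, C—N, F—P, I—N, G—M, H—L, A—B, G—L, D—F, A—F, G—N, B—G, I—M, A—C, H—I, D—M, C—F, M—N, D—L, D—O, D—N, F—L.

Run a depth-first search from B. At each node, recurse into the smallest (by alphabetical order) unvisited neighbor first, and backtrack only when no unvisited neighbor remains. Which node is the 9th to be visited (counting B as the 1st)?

Visit B
B → A
A → C
C → D
D → F
F → J
J → K
K → G
G → H
H → E
H → I
I → M
M → N
H → L
F → P
P → O

Visit order: B, A, C, D, F, J, K, G, H, E, I, M, N, L, P, O

H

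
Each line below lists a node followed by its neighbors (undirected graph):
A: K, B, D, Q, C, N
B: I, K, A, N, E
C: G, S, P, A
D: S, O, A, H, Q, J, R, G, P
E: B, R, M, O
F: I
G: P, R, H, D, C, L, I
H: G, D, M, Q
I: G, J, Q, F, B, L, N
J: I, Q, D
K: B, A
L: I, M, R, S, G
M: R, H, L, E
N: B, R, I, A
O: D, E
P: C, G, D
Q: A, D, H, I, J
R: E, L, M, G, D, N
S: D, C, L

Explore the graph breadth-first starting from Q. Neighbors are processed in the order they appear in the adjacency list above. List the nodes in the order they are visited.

Q, A, D, H, I, J, K, B, C, N, S, O, R, G, P, M, F, L, E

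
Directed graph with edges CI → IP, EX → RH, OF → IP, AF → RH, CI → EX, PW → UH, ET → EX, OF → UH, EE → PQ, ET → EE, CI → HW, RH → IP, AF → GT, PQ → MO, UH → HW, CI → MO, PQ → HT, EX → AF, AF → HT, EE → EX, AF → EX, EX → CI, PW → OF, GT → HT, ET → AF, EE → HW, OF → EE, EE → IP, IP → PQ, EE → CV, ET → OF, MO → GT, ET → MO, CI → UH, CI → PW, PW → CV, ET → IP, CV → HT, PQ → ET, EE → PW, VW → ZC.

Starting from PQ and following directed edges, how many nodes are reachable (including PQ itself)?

BFS from PQ visits: PQ, ET, HT, MO, AF, EE, EX, IP, OF, GT, RH, CV, HW, PW, CI, UH
Reachable nodes: 16 of 18 total.

16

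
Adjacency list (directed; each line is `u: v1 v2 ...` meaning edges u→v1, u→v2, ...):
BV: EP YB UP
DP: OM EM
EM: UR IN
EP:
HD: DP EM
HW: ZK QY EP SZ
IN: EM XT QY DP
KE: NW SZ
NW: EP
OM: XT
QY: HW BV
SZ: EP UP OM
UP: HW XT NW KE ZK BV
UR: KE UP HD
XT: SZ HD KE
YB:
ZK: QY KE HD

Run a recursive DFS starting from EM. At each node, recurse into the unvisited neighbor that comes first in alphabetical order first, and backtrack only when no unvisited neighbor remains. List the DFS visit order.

Visit EM
EM → IN
IN → DP
DP → OM
OM → XT
XT → HD
XT → KE
KE → NW
NW → EP
KE → SZ
SZ → UP
UP → BV
BV → YB
UP → HW
HW → QY
HW → ZK
EM → UR

EM, IN, DP, OM, XT, HD, KE, NW, EP, SZ, UP, BV, YB, HW, QY, ZK, UR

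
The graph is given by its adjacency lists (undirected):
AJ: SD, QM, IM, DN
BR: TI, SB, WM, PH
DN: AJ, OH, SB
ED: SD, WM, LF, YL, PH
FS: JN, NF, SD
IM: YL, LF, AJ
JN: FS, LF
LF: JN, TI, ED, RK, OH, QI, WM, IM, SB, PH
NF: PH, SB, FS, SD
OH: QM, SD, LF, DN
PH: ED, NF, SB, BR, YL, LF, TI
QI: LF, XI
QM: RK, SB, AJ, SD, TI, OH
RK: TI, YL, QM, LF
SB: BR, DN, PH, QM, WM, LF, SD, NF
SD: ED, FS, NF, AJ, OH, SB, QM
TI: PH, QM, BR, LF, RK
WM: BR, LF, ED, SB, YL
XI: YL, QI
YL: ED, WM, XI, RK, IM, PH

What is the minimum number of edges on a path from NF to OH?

2

Level 0: NF
Level 1: FS, PH, SB, SD
Level 2: AJ, BR, DN, ED, JN, LF, OH, QM, TI, WM, YL
Level 3: IM, QI, RK, XI
OH first appears at level 2.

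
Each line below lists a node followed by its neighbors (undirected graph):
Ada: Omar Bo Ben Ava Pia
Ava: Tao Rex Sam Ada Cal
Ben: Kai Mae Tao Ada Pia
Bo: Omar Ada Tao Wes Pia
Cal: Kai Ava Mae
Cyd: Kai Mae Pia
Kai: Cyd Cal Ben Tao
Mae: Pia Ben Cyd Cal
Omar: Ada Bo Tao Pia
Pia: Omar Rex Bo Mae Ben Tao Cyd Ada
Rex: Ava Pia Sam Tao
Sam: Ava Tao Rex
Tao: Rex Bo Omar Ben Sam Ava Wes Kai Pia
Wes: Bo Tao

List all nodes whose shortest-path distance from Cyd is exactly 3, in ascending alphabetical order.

Level 0: Cyd
Level 1: Kai, Mae, Pia
Level 2: Ada, Ben, Bo, Cal, Omar, Rex, Tao
Level 3: Ava, Sam, Wes

Ava, Sam, Wes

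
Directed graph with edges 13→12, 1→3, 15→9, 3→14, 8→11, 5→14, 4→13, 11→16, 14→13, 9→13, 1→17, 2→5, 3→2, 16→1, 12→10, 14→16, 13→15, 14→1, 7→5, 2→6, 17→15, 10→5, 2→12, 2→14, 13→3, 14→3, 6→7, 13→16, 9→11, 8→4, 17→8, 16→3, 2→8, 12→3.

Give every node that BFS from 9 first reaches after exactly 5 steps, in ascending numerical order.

4, 7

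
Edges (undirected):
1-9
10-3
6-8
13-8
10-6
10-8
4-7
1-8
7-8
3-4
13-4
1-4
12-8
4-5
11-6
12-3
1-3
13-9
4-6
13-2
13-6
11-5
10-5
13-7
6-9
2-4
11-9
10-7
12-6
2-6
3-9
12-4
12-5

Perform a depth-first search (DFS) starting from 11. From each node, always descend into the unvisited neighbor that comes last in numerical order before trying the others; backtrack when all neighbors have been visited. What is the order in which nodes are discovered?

11 9 13 8 12 6 10 7 4 5 3 1 2

Visit 11
11 → 9
9 → 13
13 → 8
8 → 12
12 → 6
6 → 10
10 → 7
7 → 4
4 → 5
4 → 3
3 → 1
4 → 2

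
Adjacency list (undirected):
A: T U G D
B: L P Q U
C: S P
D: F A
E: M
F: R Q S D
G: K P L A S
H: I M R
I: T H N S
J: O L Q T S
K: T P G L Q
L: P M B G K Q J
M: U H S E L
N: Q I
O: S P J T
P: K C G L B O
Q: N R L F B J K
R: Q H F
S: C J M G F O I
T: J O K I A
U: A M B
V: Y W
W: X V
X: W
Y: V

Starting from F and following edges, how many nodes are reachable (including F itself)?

BFS from F visits: F, R, Q, S, D, H, N, L, B, J, K, C, M, G, O, I, A, P, U, T, E
Reachable nodes: 21 of 25 total.

21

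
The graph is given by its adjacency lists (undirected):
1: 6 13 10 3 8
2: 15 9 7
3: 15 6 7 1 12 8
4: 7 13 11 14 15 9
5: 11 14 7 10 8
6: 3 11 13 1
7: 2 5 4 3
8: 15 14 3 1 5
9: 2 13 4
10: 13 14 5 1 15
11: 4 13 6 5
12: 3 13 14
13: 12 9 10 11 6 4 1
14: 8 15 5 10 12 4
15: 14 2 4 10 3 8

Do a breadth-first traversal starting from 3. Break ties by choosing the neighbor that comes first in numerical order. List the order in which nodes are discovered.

Visit 3; enqueue 1, 6, 7, 8, 12, 15 → queue [1, 6, 7, 8, 12, 15]
Visit 1; enqueue 10, 13 → queue [6, 7, 8, 12, 15, 10, 13]
Visit 6; enqueue 11 → queue [7, 8, 12, 15, 10, 13, 11]
Visit 7; enqueue 2, 4, 5 → queue [8, 12, 15, 10, 13, 11, 2, 4, 5]
Visit 8; enqueue 14 → queue [12, 15, 10, 13, 11, 2, 4, 5, 14]
Visit 12 → queue [15, 10, 13, 11, 2, 4, 5, 14]
Visit 15 → queue [10, 13, 11, 2, 4, 5, 14]
Visit 10 → queue [13, 11, 2, 4, 5, 14]
Visit 13; enqueue 9 → queue [11, 2, 4, 5, 14, 9]
Visit 11 → queue [2, 4, 5, 14, 9]
Visit 2 → queue [4, 5, 14, 9]
Visit 4 → queue [5, 14, 9]
Visit 5 → queue [14, 9]
Visit 14 → queue [9]
Visit 9 → queue []

3, 1, 6, 7, 8, 12, 15, 10, 13, 11, 2, 4, 5, 14, 9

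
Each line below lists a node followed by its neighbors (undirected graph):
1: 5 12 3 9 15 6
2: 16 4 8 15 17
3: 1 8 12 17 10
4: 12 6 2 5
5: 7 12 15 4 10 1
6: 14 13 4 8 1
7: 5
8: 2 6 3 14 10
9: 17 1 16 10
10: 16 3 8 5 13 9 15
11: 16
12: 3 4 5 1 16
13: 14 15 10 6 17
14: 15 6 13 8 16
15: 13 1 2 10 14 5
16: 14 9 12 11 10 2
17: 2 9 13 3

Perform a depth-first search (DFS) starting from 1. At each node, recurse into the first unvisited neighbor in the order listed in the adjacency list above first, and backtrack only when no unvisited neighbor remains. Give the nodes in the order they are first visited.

Visit 1
1 → 5
5 → 7
5 → 12
12 → 3
3 → 8
8 → 2
2 → 16
16 → 14
14 → 15
15 → 13
13 → 10
10 → 9
9 → 17
13 → 6
6 → 4
16 → 11

1, 5, 7, 12, 3, 8, 2, 16, 14, 15, 13, 10, 9, 17, 6, 4, 11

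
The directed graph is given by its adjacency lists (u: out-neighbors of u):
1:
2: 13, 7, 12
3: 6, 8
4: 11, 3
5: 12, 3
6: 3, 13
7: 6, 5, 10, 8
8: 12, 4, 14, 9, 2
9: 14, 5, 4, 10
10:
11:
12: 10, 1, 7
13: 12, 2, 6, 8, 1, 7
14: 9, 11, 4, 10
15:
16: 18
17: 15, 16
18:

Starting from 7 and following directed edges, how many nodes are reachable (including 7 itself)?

BFS from 7 visits: 7, 6, 5, 10, 8, 3, 13, 12, 4, 14, 9, 2, 1, 11
Reachable nodes: 14 of 18 total.

14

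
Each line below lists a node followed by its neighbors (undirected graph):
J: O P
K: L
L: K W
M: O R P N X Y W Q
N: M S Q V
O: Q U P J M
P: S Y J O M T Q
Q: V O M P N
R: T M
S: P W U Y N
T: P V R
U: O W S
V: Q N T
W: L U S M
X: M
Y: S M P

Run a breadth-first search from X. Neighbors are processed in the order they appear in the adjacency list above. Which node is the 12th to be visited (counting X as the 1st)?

Visit X; enqueue M → queue [M]
Visit M; enqueue O, R, P, N, Y, W, Q → queue [O, R, P, N, Y, W, Q]
Visit O; enqueue U, J → queue [R, P, N, Y, W, Q, U, J]
Visit R; enqueue T → queue [P, N, Y, W, Q, U, J, T]
Visit P; enqueue S → queue [N, Y, W, Q, U, J, T, S]
Visit N; enqueue V → queue [Y, W, Q, U, J, T, S, V]
Visit Y → queue [W, Q, U, J, T, S, V]
Visit W; enqueue L → queue [Q, U, J, T, S, V, L]
Visit Q → queue [U, J, T, S, V, L]
Visit U → queue [J, T, S, V, L]
Visit J → queue [T, S, V, L]
Visit T → queue [S, V, L]
Visit S → queue [V, L]
Visit V → queue [L]
Visit L; enqueue K → queue [K]
Visit K → queue []

Visit order: X, M, O, R, P, N, Y, W, Q, U, J, T, S, V, L, K

T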